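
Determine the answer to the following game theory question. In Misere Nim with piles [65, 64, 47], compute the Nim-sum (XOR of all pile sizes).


We need the XOR (exclusive or) of all pile sizes.
After XOR-ing pile 1 (size 65): 0 XOR 65 = 65
After XOR-ing pile 2 (size 64): 65 XOR 64 = 1
After XOR-ing pile 3 (size 47): 1 XOR 47 = 46
The Nim-value of this position is 46.

46


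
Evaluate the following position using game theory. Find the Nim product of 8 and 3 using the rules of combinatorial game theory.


Nim multiplication is bilinear over XOR: (u XOR v) * w = (u*w) XOR (v*w).
So we split each operand into its bit components and XOR the pairwise Nim products.
8 = 8 (as XOR of powers of 2).
3 = 1 + 2 (as XOR of powers of 2).
Using the standard Nim-product table on single bits:
  2*2 = 3,   2*4 = 8,   2*8 = 12,
  4*4 = 6,   4*8 = 11,  8*8 = 13,
and  1*x = x (identity), k*l = l*k (commutative).
Pairwise Nim products:
  8 * 1 = 8
  8 * 2 = 12
XOR them: 8 XOR 12 = 4.
Result: 8 * 3 = 4 (in Nim).

4


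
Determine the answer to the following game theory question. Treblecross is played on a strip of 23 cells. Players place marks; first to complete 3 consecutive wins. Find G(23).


Treblecross: place X on empty cells; 3-in-a-row wins.
Playing within two cells of an existing X lets the opponent win at once, so sensible play treats the cells i-2..i+2 around each X as dead. The player left with no safe cell loses, so this is a normal-play take-away game on strips of safe cells.
Placing X at cell i (0-indexed) of a strip of k safe cells leaves independent strips of sizes max(0, i-2) and max(0, k-i-3). Hence G(k) = mex{ G(max(0,i-2)) XOR G(max(0,k-i-3)) : 0 <= i < k }, with G(0) = 0.
G(1): splits (0,0):0^0=0 -> mex({0}) = 1
G(2): splits (0,0):0^0=0 -> mex({0}) = 1
G(3): splits (0,0):0^0=0 -> mex({0}) = 1
G(4): splits (0,1):0^1=1 (0,0):0^0=0 -> mex({0, 1}) = 2
G(5): splits (0,2):0^1=1 (0,1):0^1=1 (0,0):0^0=0 -> mex({0, 1}) = 2
G(6) = mex({1}) = 0
G(7) = mex({0, 1, 2}) = 3
G(8) = mex({0, 1, 2}) = 3
G(9) = mex({0, 2}) = 1
G(10) = mex({0, 2, 3}) = 1
G(11) = mex({0, 3}) = 1
G(12) = mex({1, 3}) = 0
G(13) = mex({0, 1, 2, 3}) = 4
G(14) = mex({0, 1, 2}) = 3
G(15) = mex({0, 1, 2}) = 3
G(16) = mex({0, 1, 2, 4}) = 3
G(17) = mex({0, 1, 3, 4}) = 2
G(18) = mex({0, 1, 3, 4}) = 2
G(19) = mex({0, 1, 3, 5}) = 2
G(20) = mex({0, 1, 2, 3, 5}) = 4
G(21) = mex({0, 1, 2, 3, 5}) = 4
G(22) = mex({1, 2, 6}) = 0
G(23) = mex({0, 1, 2, 3, 4, 6}) = 5
Therefore G(23) = 5.

5


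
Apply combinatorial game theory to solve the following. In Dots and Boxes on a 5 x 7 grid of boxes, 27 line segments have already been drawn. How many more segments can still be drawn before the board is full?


Grid: 5 x 7 boxes, i.e. 6 rows and 8 columns of dots.
Horizontal edges: (rows + 1) * cols = 6 * 7 = 42
Vertical edges: rows * (cols + 1) = 5 * 8 = 40
Total edges: 42 + 40 = 82
Edges drawn: 27
Remaining: 82 - 27 = 55

55


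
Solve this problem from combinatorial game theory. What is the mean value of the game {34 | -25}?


Game = {34 | -25}, a switch {a | b} with numbers a > b.
Its thermograph has left wall a - t and right wall b + t, which meet at t = (a - b)/2, where both equal (a + b)/2. So the mast (mean value) is at (a + b)/2.
Mean = (34 + (-25))/2 = 9/2 = 9/2

9/2


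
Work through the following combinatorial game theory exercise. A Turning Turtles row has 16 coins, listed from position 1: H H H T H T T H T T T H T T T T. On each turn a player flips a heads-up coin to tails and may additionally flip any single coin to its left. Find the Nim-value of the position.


Coins: H H H T H T T H T T T H T T T T
Key fact: a single head at position k behaves exactly like a Nim heap of size k (turning it to T and optionally flipping a coin at j < k corresponds to moving the heap from k to j, or to 0), and heads combine as a disjunctive sum (two heads at the same place would cancel, matching j XOR j = 0). So the Nim-value is the XOR of the 1-indexed positions of the heads.
Face-up positions (1-indexed): [1, 2, 3, 5, 8, 12]
XOR 0 with 1: 0 XOR 1 = 1
XOR 1 with 2: 1 XOR 2 = 3
XOR 3 with 3: 3 XOR 3 = 0
XOR 0 with 5: 0 XOR 5 = 5
XOR 5 with 8: 5 XOR 8 = 13
XOR 13 with 12: 13 XOR 12 = 1
Nim-value = 1

1


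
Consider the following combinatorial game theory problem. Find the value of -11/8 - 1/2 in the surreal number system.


x = -11/8, y = 1/2
Converting to common denominator: 8
x = -11/8, y = 4/8
x - y = -11/8 - 1/2 = -15/8

-15/8


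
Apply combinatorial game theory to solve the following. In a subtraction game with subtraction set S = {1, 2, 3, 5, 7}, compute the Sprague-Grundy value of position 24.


The subtraction set is S = {1, 2, 3, 5, 7}.
G(k) = mex{ G(k - s) : s in S, s <= k }. We compute iteratively: G(0) = 0.
G(1) = mex({0}) = 1
G(2) = mex({0, 1}) = 2
G(3) = mex({0, 1, 2}) = 3
G(4) = mex({1, 2, 3}) = 0
G(5) = mex({0, 2, 3}) = 1
G(6) = mex({0, 1, 3}) = 2
G(7) = mex({0, 1, 2}) = 3
G(8) = mex({1, 2, 3}) = 0
G(9) = mex({0, 2, 3}) = 1
G(10) = mex({0, 1, 3}) = 2
Observe that G(4)..G(10) = 0, 1, 2, 3, 0, 1, 2 repeats G(0)..G(6) = 0, 1, 2, 3, 0, 1, 2.
For k >= max(S) = 7, G(k) is determined by the previous 7 values G(k-7)..G(k-1); a window of 7 consecutive values has recurred shifted by 4, so by induction G(k + 4) = G(k) for all k >= 0: the sequence is periodic from the start with period 4.
One period: G(0..3) = 0, 1, 2, 3.
24 mod 4 = 0, so G(24) = G(0) = 0.

0


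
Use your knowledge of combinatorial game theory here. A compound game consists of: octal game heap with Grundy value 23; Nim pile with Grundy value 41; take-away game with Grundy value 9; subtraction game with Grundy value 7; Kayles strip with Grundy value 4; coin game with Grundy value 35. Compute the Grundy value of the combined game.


By the Sprague-Grundy theorem, the Grundy value of a sum of games is the XOR of individual Grundy values.
octal game heap: Grundy value = 23. Running XOR: 0 XOR 23 = 23
Nim pile: Grundy value = 41. Running XOR: 23 XOR 41 = 62
take-away game: Grundy value = 9. Running XOR: 62 XOR 9 = 55
subtraction game: Grundy value = 7. Running XOR: 55 XOR 7 = 48
Kayles strip: Grundy value = 4. Running XOR: 48 XOR 4 = 52
coin game: Grundy value = 35. Running XOR: 52 XOR 35 = 23
The combined Grundy value is 23.

23


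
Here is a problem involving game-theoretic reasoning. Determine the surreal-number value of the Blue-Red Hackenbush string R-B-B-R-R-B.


Edges (from ground): R-B-B-R-R-B
By Berlekamp's sign-expansion rule, a Blue-Red Hackenbush stalk has the value of the surreal number whose sign sequence is the edge sequence with B -> + and R -> -.
Sign sequence: -++--+
Trace the sign expansion in the surreal number tree, starting from 0:
Edge 1: R (sign -) -> bounds (-inf, 0), value = -1
Edge 2: B (sign +) -> bounds (-1, 0), value = -1/2
Edge 3: B (sign +) -> bounds (-1/2, 0), value = -1/4
Edge 4: R (sign -) -> bounds (-1/2, -1/4), value = -3/8
Edge 5: R (sign -) -> bounds (-1/2, -3/8), value = -7/16
Edge 6: B (sign +) -> bounds (-7/16, -3/8), value = -13/32
Game value = -13/32

-13/32


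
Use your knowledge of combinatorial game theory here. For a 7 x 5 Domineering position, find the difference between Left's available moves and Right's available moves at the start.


Board is 7 x 5 (rows x cols).
Left (vertical) placements: (rows-1) * cols = 6 * 5 = 30
Right (horizontal) placements: rows * (cols-1) = 7 * 4 = 28
Advantage = Left - Right = 30 - 28 = 2

2


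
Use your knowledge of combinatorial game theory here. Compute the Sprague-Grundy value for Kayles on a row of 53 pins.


Kayles: a move removes 1 or 2 adjacent pins from a contiguous row.
Removing pins from a row of k leaves two independent rows (a, b) with a + b = k - 1 (one pin) or a + b = k - 2 (two pins); an end removal gives a = 0.
By Sprague-Grundy, G(k) = mex{ G(a) XOR G(b) } over all these splits. G(0) = 0.
G(1): splits (0,0):0^0=0 -> mex({0}) = 1
G(2): splits (0,1):0^1=1 (0,0):0^0=0 -> mex({0, 1}) = 2
G(3): splits (0,2):0^2=2 (1,1):1^1=0 (0,1):0^1=1 -> mex({0, 1, 2}) = 3
G(4): splits (0,3):0^3=3 (1,2):1^2=3 (0,2):0^2=2 (1,1):1^1=0 -> mex({0, 2, 3}) = 1
G(5): splits (0,4):0^1=1 (1,3):1^3=2 (2,2):2^2=0 (0,3):0^3=3 (1,2):1^2=3 -> mex({0, 1, 2, 3}) = 4
G(6) = mex({0, 1, 2, 4}) = 3
G(7) = mex({0, 1, 3, 4, 5}) = 2
G(8) = mex({0, 2, 3, 5, 6}) = 1
G(9) = mex({0, 1, 2, 3, 6, 7}) = 4
G(10) = mex({0, 1, 3, 4, 5, 7}) = 2
G(11) = mex({0, 1, 2, 3, 4, 5}) = 6
G(12) = mex({0, 1, 2, 3, 5, 6, 7}) = 4
G(13) = mex({0, 2, 3, 4, 6, 7}) = 1
G(14) = mex({0, 1, 4, 5, 6, 7}) = 2
G(15) = mex({0, 1, 2, 3, 4, 5, 6}) = 7
G(16) = mex({0, 2, 3, 5, 6, 7}) = 1
G(17) = mex({0, 1, 2, 3, 5, 6, 7}) = 4
G(18) = mex({0, 1, 2, 4, 5, 6}) = 3
G(19) = mex({0, 1, 3, 4, 5, 7}) = 2
G(20) = mex({0, 2, 3, 4, 5, 6, 7}) = 1
G(21) = mex({0, 1, 2, 3, 5, 6, 7}) = 4
G(22) = mex({0, 1, 2, 3, 4, 5, 7}) = 6
G(23) = mex({0, 1, 2, 3, 4, 5, 6}) = 7
G(24) = mex({0, 1, 2, 3, 5, 6, 7}) = 4
G(25) = mex({0, 2, 3, 4, 6, 7}) = 1
G(26) = mex({0, 1, 3, 4, 5, 6, 7}) = 2
G(27) = mex({0, 1, 2, 3, 4, 5, 6, 7}) = 8
G(28) = mex({0, 1, 2, 3, 4, 6, 7, 8}) = 5
G(29) = mex({0, 1, 2, 3, 5, 6, 7, 8, 9}) = 4
G(30) = mex({0, 1, 2, 3, 4, 5, 6, 9, 10}) = 7
G(31) = mex({0, 1, 3, 4, 5, 7, 10, 11}) = 2
G(32) = mex({0, 2, 3, 4, 5, 6, 7, 9, 11}) = 1
G(33) = mex({0, 1, 2, 3, 4, 5, 6, 7, 9, 12}) = 8
G(34) = mex({0, 1, 2, 3, 4, 5, 7, 8, 11, 12}) = 6
G(35) = mex({0, 1, 2, 3, 4, 5, 6, 8, 9, 10, 11}) = 7
G(36) = mex({0, 1, 2, 3, 5, 6, 7, 9, 10}) = 4
G(37) = mex({0, 2, 3, 4, 6, 7, 9, 10, 11, 12}) = 1
G(38) = mex({0, 1, 3, 4, 5, 6, 7, 9, 10, 11, 12}) = 2
G(39) = mex({0, 1, 2, 4, 5, 6, 7, 9, 10, 12, 14}) = 3
G(40) = mex({0, 2, 3, 4, 6, 7, 11, 12, 14}) = 1
G(41) = mex({0, 1, 2, 3, 5, 6, 7, 9, 10, 11, 12}) = 4
G(42) = mex({0, 1, 2, 3, 4, 5, 6, 9, 10}) = 7
G(43) = mex({0, 1, 3, 4, 5, 7, 9, 10, 12, 15}) = 2
G(44) = mex({0, 2, 3, 4, 5, 6, 7, 9, 10, 12, 15}) = 1
G(45) = mex({0, 1, 2, 3, 4, 5, 6, 7, 9, 10, 12, 14}) = 8
G(46) = mex({0, 1, 3, 4, 5, 7, 8, 11, 12, 14}) = 2
G(47) = mex({0, 1, 2, 3, 4, 5, 6, 8, 9, 10, 11, 12}) = 7
G(48) = mex({0, 1, 2, 3, 5, 6, 7, 9, 10}) = 4
G(49) = mex({0, 2, 3, 4, 6, 7, 9, 10, 11, 12, 15}) = 1
G(50) = mex({0, 1, 4, 5, 6, 7, 9, 11, 12, 14, 15}) = 2
G(51) = mex({0, 1, 2, 3, 4, 5, 6, 7, 9, 12, 14, 15}) = 8
G(52) = mex({0, 2, 3, 4, 5, 6, 7, 8, 11, 12, 15}) = 1
G(53) = mex({0, 1, 2, 3, 5, 6, 7, 8, 9, 10, 11, 12}) = 4
Therefore G(53) = 4.

4


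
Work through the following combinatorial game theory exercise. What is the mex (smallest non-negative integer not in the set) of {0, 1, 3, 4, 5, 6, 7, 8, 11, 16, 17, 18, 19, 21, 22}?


Set = {0, 1, 3, 4, 5, 6, 7, 8, 11, 16, 17, 18, 19, 21, 22}
0 is in the set.
1 is in the set.
2 is NOT in the set. This is the mex.
mex = 2

2


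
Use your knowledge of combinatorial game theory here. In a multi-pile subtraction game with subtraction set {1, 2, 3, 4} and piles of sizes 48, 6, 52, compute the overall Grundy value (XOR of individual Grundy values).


Subtraction set: {1, 2, 3, 4}
For this subtraction set, G(n) = n mod 5 (period = max + 1 = 5).
Pile 1 (size 48): G(48) = 48 mod 5 = 3
Pile 2 (size 6): G(6) = 6 mod 5 = 1
Pile 3 (size 52): G(52) = 52 mod 5 = 2
Total Grundy value = XOR of all: 3 XOR 1 XOR 2 = 0

0


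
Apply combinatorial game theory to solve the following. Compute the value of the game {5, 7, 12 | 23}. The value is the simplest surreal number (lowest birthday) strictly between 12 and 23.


Left options: {5, 7, 12}, max = 12
Right options: {23}, min = 23
All options are numbers and max(Left) < min(Right), so by the simplicity theorem the value is the simplest (earliest-born) number strictly between 12 and 23.
Integers 13 through 22 all lie strictly between 12 and 23.
Among integers, the simplest (lowest birthday = smallest |n|; 0 is born on day 0, +-n on day n) is 13.
No non-integer in the interval can be simpler: if x is a non-integer in the interval, then floor(x) or ceil(x) also lies in the interval (the interval contains an integer), and both are proper prefixes of x's sign expansion, i.e. born earlier. So the game value is 13.
Game value = 13

13


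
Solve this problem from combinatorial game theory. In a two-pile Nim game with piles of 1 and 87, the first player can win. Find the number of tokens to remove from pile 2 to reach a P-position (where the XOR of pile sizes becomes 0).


Piles: 1 and 87
Current XOR: 1 XOR 87 = 86 (non-zero, so this is an N-position).
To make the XOR zero, we need to find a move that balances the piles.
For pile 2 (size 87): target = 87 XOR 86 = 1
We reduce pile 2 from 87 to 1.
Tokens removed: 87 - 1 = 86
Verification: 1 XOR 1 = 0

86


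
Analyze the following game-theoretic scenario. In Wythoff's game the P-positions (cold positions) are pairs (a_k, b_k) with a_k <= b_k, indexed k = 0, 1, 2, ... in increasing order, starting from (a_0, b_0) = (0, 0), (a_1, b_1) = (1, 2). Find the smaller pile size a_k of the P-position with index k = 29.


By Wythoff's theorem, a_k = floor(k * phi) and b_k = floor(k * phi^2) = a_k + k, where phi = (1 + sqrt(5))/2 is the golden ratio.
phi = (1 + sqrt(5))/2 = 1.618034
k = 29
k * phi = 29 * 1.618034 = 46.922986
a_29 = floor(k * phi) = 46

46


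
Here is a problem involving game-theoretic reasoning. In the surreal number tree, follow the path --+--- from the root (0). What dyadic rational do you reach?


Sign expansion: --+---
Rule: track bounds (lo, hi), initially (-inf, +inf). On '+', the current value becomes lo and we move to the simplest number in (value, hi): value + 1 if hi = +inf, otherwise the midpoint (value + hi)/2. On '-', the current value becomes hi and we move to value - 1 if lo = -inf, otherwise the midpoint (lo + value)/2.
Start at 0.
Step 1: sign = -, move left. Bounds: (-inf, 0). Value = -1
Step 2: sign = -, move left. Bounds: (-inf, -1). Value = -2
Step 3: sign = +, move right. Bounds: (-2, -1). Value = -3/2
Step 4: sign = -, move left. Bounds: (-2, -3/2). Value = -7/4
Step 5: sign = -, move left. Bounds: (-2, -7/4). Value = -15/8
Step 6: sign = -, move left. Bounds: (-2, -15/8). Value = -31/16
The surreal number with sign expansion --+--- is -31/16.

-31/16


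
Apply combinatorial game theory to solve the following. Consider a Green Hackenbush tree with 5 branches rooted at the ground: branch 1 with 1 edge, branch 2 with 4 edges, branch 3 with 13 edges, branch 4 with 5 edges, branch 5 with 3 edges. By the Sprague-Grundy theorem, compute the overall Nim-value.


The tree has 5 branches from the ground vertex.
In Green Hackenbush, the Nim-value of a simple path of length k is k.
Branch 1: length 1, Nim-value = 1
Branch 2: length 4, Nim-value = 4
Branch 3: length 13, Nim-value = 13
Branch 4: length 5, Nim-value = 5
Branch 5: length 3, Nim-value = 3
Total Nim-value = XOR of all branch values:
0 XOR 1 = 1
1 XOR 4 = 5
5 XOR 13 = 8
8 XOR 5 = 13
13 XOR 3 = 14
Nim-value of the tree = 14

14


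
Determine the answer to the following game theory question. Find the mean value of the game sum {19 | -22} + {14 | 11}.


G1 = {19 | -22}, G2 = {14 | 11}
Each is a switch {a | b} with numbers a > b; its mean value is (a + b)/2, and mean value is additive over game sums: m(G1 + G2) = m(G1) + m(G2).
Mean of G1 = (19 + (-22))/2 = -3/2 = -3/2
Mean of G2 = (14 + (11))/2 = 25/2 = 25/2
Mean of G1 + G2 = -3/2 + 25/2 = 11

11


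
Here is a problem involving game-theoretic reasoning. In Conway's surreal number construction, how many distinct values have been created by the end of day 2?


Day 0: {|} = 0 is born. Count = 1.
Day n: the number of surreal numbers born by day n is 2^(n+1) - 1.
By day 0: 2^1 - 1 = 1
By day 1: 2^2 - 1 = 3
By day 2: 2^3 - 1 = 7
By day 2: 7 surreal numbers.

7


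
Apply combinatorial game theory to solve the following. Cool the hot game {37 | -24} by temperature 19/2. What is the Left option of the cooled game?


Original game: {37 | -24} (a switch {a | b} with a > b).
Cooling by t (for t below the temperature (a - b)/2 = 61/2) taxes each move by t: {a | b} cooled by t is {a - t | b + t}.
Cooling amount: t = 19/2
Cooled Left option: 37 - 19/2 = 55/2
Cooled Right option: -24 + 19/2 = -29/2
Cooled game: {55/2 | -29/2}
Left option = 55/2

55/2


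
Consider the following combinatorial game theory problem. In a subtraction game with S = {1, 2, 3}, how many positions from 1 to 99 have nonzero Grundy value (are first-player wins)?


Subtraction set S = {1, 2, 3}, so G(n) = n mod 4.
G(n) = 0 when n is a multiple of 4.
Multiples of 4 in [1, 99]: 24
N-positions (nonzero Grundy) = 99 - 24 = 75

75


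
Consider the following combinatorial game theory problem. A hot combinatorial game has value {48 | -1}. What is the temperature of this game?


The game is {48 | -1}, a switch {a | b} with numbers a > b.
Cooling {a | b} by t gives {a - t | b + t}, which stops being hot when a - t = b + t, i.e. at t = (a - b)/2. So the temperature of a switch is (a - b)/2.
Temperature = (Left option - Right option) / 2
= (48 - (-1)) / 2
= 49 / 2
= 49/2

49/2


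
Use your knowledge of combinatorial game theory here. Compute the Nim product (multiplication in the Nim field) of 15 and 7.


Nim multiplication is bilinear over XOR: (u XOR v) * w = (u*w) XOR (v*w).
So we split each operand into its bit components and XOR the pairwise Nim products.
15 = 1 + 2 + 4 + 8 (as XOR of powers of 2).
7 = 1 + 2 + 4 (as XOR of powers of 2).
Using the standard Nim-product table on single bits:
  2*2 = 3,   2*4 = 8,   2*8 = 12,
  4*4 = 6,   4*8 = 11,  8*8 = 13,
and  1*x = x (identity), k*l = l*k (commutative).
Pairwise Nim products:
  1 * 1 = 1
  1 * 2 = 2
  1 * 4 = 4
  2 * 1 = 2
  2 * 2 = 3
  2 * 4 = 8
  4 * 1 = 4
  4 * 2 = 8
  4 * 4 = 6
  8 * 1 = 8
  8 * 2 = 12
  8 * 4 = 11
XOR them: 1 XOR 2 XOR 4 XOR 2 XOR 3 XOR 8 XOR 4 XOR 8 XOR 6 XOR 8 XOR 12 XOR 11 = 11.
Result: 15 * 7 = 11 (in Nim).

11


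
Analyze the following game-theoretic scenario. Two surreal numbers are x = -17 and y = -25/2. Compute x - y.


x = -17, y = -25/2
Converting to common denominator: 2
x = -34/2, y = -25/2
x - y = -17 - -25/2 = -9/2

-9/2


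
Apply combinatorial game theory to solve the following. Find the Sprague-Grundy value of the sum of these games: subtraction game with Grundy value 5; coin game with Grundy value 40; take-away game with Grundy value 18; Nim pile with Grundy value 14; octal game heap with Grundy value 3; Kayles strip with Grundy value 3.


By the Sprague-Grundy theorem, the Grundy value of a sum of games is the XOR of individual Grundy values.
subtraction game: Grundy value = 5. Running XOR: 0 XOR 5 = 5
coin game: Grundy value = 40. Running XOR: 5 XOR 40 = 45
take-away game: Grundy value = 18. Running XOR: 45 XOR 18 = 63
Nim pile: Grundy value = 14. Running XOR: 63 XOR 14 = 49
octal game heap: Grundy value = 3. Running XOR: 49 XOR 3 = 50
Kayles strip: Grundy value = 3. Running XOR: 50 XOR 3 = 49
The combined Grundy value is 49.

49


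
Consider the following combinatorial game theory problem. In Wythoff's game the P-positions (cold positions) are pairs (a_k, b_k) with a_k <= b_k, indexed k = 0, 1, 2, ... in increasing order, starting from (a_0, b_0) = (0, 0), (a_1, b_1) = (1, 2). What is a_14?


By Wythoff's theorem, a_k = floor(k * phi) and b_k = floor(k * phi^2) = a_k + k, where phi = (1 + sqrt(5))/2 is the golden ratio.
phi = (1 + sqrt(5))/2 = 1.618034
k = 14
k * phi = 14 * 1.618034 = 22.652476
a_14 = floor(k * phi) = 22

22


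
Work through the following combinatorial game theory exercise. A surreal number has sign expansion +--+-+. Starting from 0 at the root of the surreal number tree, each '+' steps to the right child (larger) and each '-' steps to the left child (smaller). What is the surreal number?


Sign expansion: +--+-+
Rule: track bounds (lo, hi), initially (-inf, +inf). On '+', the current value becomes lo and we move to the simplest number in (value, hi): value + 1 if hi = +inf, otherwise the midpoint (value + hi)/2. On '-', the current value becomes hi and we move to value - 1 if lo = -inf, otherwise the midpoint (lo + value)/2.
Start at 0.
Step 1: sign = +, move right. Bounds: (0, +inf). Value = 1
Step 2: sign = -, move left. Bounds: (0, 1). Value = 1/2
Step 3: sign = -, move left. Bounds: (0, 1/2). Value = 1/4
Step 4: sign = +, move right. Bounds: (1/4, 1/2). Value = 3/8
Step 5: sign = -, move left. Bounds: (1/4, 3/8). Value = 5/16
Step 6: sign = +, move right. Bounds: (5/16, 3/8). Value = 11/32
The surreal number with sign expansion +--+-+ is 11/32.

11/32


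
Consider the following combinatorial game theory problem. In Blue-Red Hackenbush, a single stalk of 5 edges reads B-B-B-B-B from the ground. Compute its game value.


Edges (from ground): B-B-B-B-B
By Berlekamp's sign-expansion rule, a Blue-Red Hackenbush stalk has the value of the surreal number whose sign sequence is the edge sequence with B -> + and R -> -.
Sign sequence: +++++
Trace the sign expansion in the surreal number tree, starting from 0:
Edge 1: B (sign +) -> bounds (0, +inf), value = 1
Edge 2: B (sign +) -> bounds (1, +inf), value = 2
Edge 3: B (sign +) -> bounds (2, +inf), value = 3
Edge 4: B (sign +) -> bounds (3, +inf), value = 4
Edge 5: B (sign +) -> bounds (4, +inf), value = 5
Game value = 5

5


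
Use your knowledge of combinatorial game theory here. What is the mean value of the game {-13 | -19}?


Game = {-13 | -19}, a switch {a | b} with numbers a > b.
Its thermograph has left wall a - t and right wall b + t, which meet at t = (a - b)/2, where both equal (a + b)/2. So the mast (mean value) is at (a + b)/2.
Mean = (-13 + (-19))/2 = -32/2 = -16

-16


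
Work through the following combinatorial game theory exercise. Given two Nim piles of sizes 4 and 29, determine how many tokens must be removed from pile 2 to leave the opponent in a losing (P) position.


Piles: 4 and 29
Current XOR: 4 XOR 29 = 25 (non-zero, so this is an N-position).
To make the XOR zero, we need to find a move that balances the piles.
For pile 2 (size 29): target = 29 XOR 25 = 4
We reduce pile 2 from 29 to 4.
Tokens removed: 29 - 4 = 25
Verification: 4 XOR 4 = 0

25


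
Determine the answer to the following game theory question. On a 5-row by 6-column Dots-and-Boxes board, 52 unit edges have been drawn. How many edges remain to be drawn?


Grid: 5 x 6 boxes, i.e. 6 rows and 7 columns of dots.
Horizontal edges: (rows + 1) * cols = 6 * 6 = 36
Vertical edges: rows * (cols + 1) = 5 * 7 = 35
Total edges: 36 + 35 = 71
Edges drawn: 52
Remaining: 71 - 52 = 19

19


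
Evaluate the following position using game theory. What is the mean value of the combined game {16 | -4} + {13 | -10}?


G1 = {16 | -4}, G2 = {13 | -10}
Each is a switch {a | b} with numbers a > b; its mean value is (a + b)/2, and mean value is additive over game sums: m(G1 + G2) = m(G1) + m(G2).
Mean of G1 = (16 + (-4))/2 = 12/2 = 6
Mean of G2 = (13 + (-10))/2 = 3/2 = 3/2
Mean of G1 + G2 = 6 + 3/2 = 15/2

15/2


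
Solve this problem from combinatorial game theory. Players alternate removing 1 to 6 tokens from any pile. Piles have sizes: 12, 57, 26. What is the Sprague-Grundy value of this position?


Subtraction set: {1, 2, 3, 4, 5, 6}
For this subtraction set, G(n) = n mod 7 (period = max + 1 = 7).
Pile 1 (size 12): G(12) = 12 mod 7 = 5
Pile 2 (size 57): G(57) = 57 mod 7 = 1
Pile 3 (size 26): G(26) = 26 mod 7 = 5
Total Grundy value = XOR of all: 5 XOR 1 XOR 5 = 1

1


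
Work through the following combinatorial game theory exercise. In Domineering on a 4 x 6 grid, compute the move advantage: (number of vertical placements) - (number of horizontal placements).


Board is 4 x 6 (rows x cols).
Left (vertical) placements: (rows-1) * cols = 3 * 6 = 18
Right (horizontal) placements: rows * (cols-1) = 4 * 5 = 20
Advantage = Left - Right = 18 - 20 = -2

-2


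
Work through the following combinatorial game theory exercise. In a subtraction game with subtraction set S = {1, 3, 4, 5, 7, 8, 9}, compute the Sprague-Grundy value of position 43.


The subtraction set is S = {1, 3, 4, 5, 7, 8, 9}.
G(k) = mex{ G(k - s) : s in S, s <= k }. We compute iteratively: G(0) = 0.
G(1) = mex({0}) = 1
G(2) = mex({1}) = 0
G(3) = mex({0}) = 1
G(4) = mex({0, 1}) = 2
G(5) = mex({0, 1, 2}) = 3
G(6) = mex({0, 1, 3}) = 2
G(7) = mex({0, 1, 2}) = 3
G(8) = mex({0, 1, 2, 3}) = 4
G(9) = mex({0, 1, 2, 3, 4}) = 5
G(10) = mex({0, 1, 2, 3, 5}) = 4
G(11) = mex({0, 1, 2, 3, 4}) = 5
G(12) = mex({1, 2, 3, 4, 5}) = 0
G(13) = mex({0, 2, 3, 4, 5}) = 1
G(14) = mex({1, 2, 3, 4, 5}) = 0
G(15) = mex({0, 2, 3, 4, 5}) = 1
G(16) = mex({0, 1, 3, 4, 5}) = 2
G(17) = mex({0, 1, 2, 4, 5}) = 3
G(18) = mex({0, 1, 3, 4, 5}) = 2
G(19) = mex({0, 1, 2, 4, 5}) = 3
G(20) = mex({0, 1, 2, 3, 5}) = 4
Observe that G(12)..G(20) = 0, 1, 0, 1, 2, 3, 2, 3, 4 repeats G(0)..G(8) = 0, 1, 0, 1, 2, 3, 2, 3, 4.
For k >= max(S) = 9, G(k) is determined by the previous 9 values G(k-9)..G(k-1); a window of 9 consecutive values has recurred shifted by 12, so by induction G(k + 12) = G(k) for all k >= 0: the sequence is periodic from the start with period 12.
One period: G(0..11) = 0, 1, 0, 1, 2, 3, 2, 3, 4, 5, 4, 5.
43 mod 12 = 7, so G(43) = G(7) = 3.

3


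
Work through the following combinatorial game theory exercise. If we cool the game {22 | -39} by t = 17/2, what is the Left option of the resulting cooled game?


Original game: {22 | -39} (a switch {a | b} with a > b).
Cooling by t (for t below the temperature (a - b)/2 = 61/2) taxes each move by t: {a | b} cooled by t is {a - t | b + t}.
Cooling amount: t = 17/2
Cooled Left option: 22 - 17/2 = 27/2
Cooled Right option: -39 + 17/2 = -61/2
Cooled game: {27/2 | -61/2}
Left option = 27/2

27/2


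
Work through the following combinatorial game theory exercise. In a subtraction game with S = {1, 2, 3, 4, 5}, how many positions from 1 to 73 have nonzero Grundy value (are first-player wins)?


Subtraction set S = {1, 2, 3, 4, 5}, so G(n) = n mod 6.
G(n) = 0 when n is a multiple of 6.
Multiples of 6 in [1, 73]: 12
N-positions (nonzero Grundy) = 73 - 12 = 61

61


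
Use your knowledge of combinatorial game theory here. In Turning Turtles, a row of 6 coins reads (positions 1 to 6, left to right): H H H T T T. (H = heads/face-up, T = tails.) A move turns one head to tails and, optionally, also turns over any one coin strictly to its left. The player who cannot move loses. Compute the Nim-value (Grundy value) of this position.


Coins: H H H T T T
Key fact: a single head at position k behaves exactly like a Nim heap of size k (turning it to T and optionally flipping a coin at j < k corresponds to moving the heap from k to j, or to 0), and heads combine as a disjunctive sum (two heads at the same place would cancel, matching j XOR j = 0). So the Nim-value is the XOR of the 1-indexed positions of the heads.
Face-up positions (1-indexed): [1, 2, 3]
XOR 0 with 1: 0 XOR 1 = 1
XOR 1 with 2: 1 XOR 2 = 3
XOR 3 with 3: 3 XOR 3 = 0
Nim-value = 0

0


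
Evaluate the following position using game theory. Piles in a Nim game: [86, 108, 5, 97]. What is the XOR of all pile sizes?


We need the XOR (exclusive or) of all pile sizes.
After XOR-ing pile 1 (size 86): 0 XOR 86 = 86
After XOR-ing pile 2 (size 108): 86 XOR 108 = 58
After XOR-ing pile 3 (size 5): 58 XOR 5 = 63
After XOR-ing pile 4 (size 97): 63 XOR 97 = 94
The Nim-value of this position is 94.

94


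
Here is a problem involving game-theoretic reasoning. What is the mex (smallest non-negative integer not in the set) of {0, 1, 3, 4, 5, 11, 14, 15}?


Set = {0, 1, 3, 4, 5, 11, 14, 15}
0 is in the set.
1 is in the set.
2 is NOT in the set. This is the mex.
mex = 2

2


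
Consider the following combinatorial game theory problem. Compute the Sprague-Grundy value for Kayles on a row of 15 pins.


Kayles: a move removes 1 or 2 adjacent pins from a contiguous row.
Removing pins from a row of k leaves two independent rows (a, b) with a + b = k - 1 (one pin) or a + b = k - 2 (two pins); an end removal gives a = 0.
By Sprague-Grundy, G(k) = mex{ G(a) XOR G(b) } over all these splits. G(0) = 0.
G(1): splits (0,0):0^0=0 -> mex({0}) = 1
G(2): splits (0,1):0^1=1 (0,0):0^0=0 -> mex({0, 1}) = 2
G(3): splits (0,2):0^2=2 (1,1):1^1=0 (0,1):0^1=1 -> mex({0, 1, 2}) = 3
G(4): splits (0,3):0^3=3 (1,2):1^2=3 (0,2):0^2=2 (1,1):1^1=0 -> mex({0, 2, 3}) = 1
G(5): splits (0,4):0^1=1 (1,3):1^3=2 (2,2):2^2=0 (0,3):0^3=3 (1,2):1^2=3 -> mex({0, 1, 2, 3}) = 4
G(6) = mex({0, 1, 2, 4}) = 3
G(7) = mex({0, 1, 3, 4, 5}) = 2
G(8) = mex({0, 2, 3, 5, 6}) = 1
G(9) = mex({0, 1, 2, 3, 6, 7}) = 4
G(10) = mex({0, 1, 3, 4, 5, 7}) = 2
G(11) = mex({0, 1, 2, 3, 4, 5}) = 6
G(12) = mex({0, 1, 2, 3, 5, 6, 7}) = 4
G(13) = mex({0, 2, 3, 4, 6, 7}) = 1
G(14) = mex({0, 1, 4, 5, 6, 7}) = 2
G(15) = mex({0, 1, 2, 3, 4, 5, 6}) = 7
Therefore G(15) = 7.

7


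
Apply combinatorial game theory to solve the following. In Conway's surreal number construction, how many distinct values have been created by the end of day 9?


Day 0: {|} = 0 is born. Count = 1.
Day n: the number of surreal numbers born by day n is 2^(n+1) - 1.
By day 0: 2^1 - 1 = 1
By day 1: 2^2 - 1 = 3
By day 2: 2^3 - 1 = 7
By day 3: 2^4 - 1 = 15
By day 4: 2^5 - 1 = 31
By day 5: 2^6 - 1 = 63
By day 6: 2^7 - 1 = 127
By day 7: 2^8 - 1 = 255
By day 8: 2^9 - 1 = 511
By day 9: 2^10 - 1 = 1023
By day 9: 1023 surreal numbers.

1023


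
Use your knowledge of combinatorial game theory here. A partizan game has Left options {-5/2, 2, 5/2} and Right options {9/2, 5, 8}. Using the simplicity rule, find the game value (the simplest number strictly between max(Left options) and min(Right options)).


Left options: {-5/2, 2, 5/2}, max = 5/2
Right options: {9/2, 5, 8}, min = 9/2
All options are numbers and max(Left) < min(Right), so by the simplicity theorem the value is the simplest (earliest-born) number strictly between 5/2 and 9/2.
Integers 3 through 4 all lie strictly between 5/2 and 9/2.
Among integers, the simplest (lowest birthday = smallest |n|; 0 is born on day 0, +-n on day n) is 3.
No non-integer in the interval can be simpler: if x is a non-integer in the interval, then floor(x) or ceil(x) also lies in the interval (the interval contains an integer), and both are proper prefixes of x's sign expansion, i.e. born earlier. So the game value is 3.
Game value = 3

3


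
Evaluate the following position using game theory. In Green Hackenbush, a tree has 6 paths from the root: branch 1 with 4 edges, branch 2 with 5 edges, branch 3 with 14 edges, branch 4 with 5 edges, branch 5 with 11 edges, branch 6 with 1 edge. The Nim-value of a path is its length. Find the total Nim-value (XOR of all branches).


The tree has 6 branches from the ground vertex.
In Green Hackenbush, the Nim-value of a simple path of length k is k.
Branch 1: length 4, Nim-value = 4
Branch 2: length 5, Nim-value = 5
Branch 3: length 14, Nim-value = 14
Branch 4: length 5, Nim-value = 5
Branch 5: length 11, Nim-value = 11
Branch 6: length 1, Nim-value = 1
Total Nim-value = XOR of all branch values:
0 XOR 4 = 4
4 XOR 5 = 1
1 XOR 14 = 15
15 XOR 5 = 10
10 XOR 11 = 1
1 XOR 1 = 0
Nim-value of the tree = 0

0


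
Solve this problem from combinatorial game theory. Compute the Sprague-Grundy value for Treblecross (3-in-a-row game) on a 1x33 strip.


Treblecross: place X on empty cells; 3-in-a-row wins.
Playing within two cells of an existing X lets the opponent win at once, so sensible play treats the cells i-2..i+2 around each X as dead. The player left with no safe cell loses, so this is a normal-play take-away game on strips of safe cells.
Placing X at cell i (0-indexed) of a strip of k safe cells leaves independent strips of sizes max(0, i-2) and max(0, k-i-3). Hence G(k) = mex{ G(max(0,i-2)) XOR G(max(0,k-i-3)) : 0 <= i < k }, with G(0) = 0.
G(1): splits (0,0):0^0=0 -> mex({0}) = 1
G(2): splits (0,0):0^0=0 -> mex({0}) = 1
G(3): splits (0,0):0^0=0 -> mex({0}) = 1
G(4): splits (0,1):0^1=1 (0,0):0^0=0 -> mex({0, 1}) = 2
G(5): splits (0,2):0^1=1 (0,1):0^1=1 (0,0):0^0=0 -> mex({0, 1}) = 2
G(6) = mex({1}) = 0
G(7) = mex({0, 1, 2}) = 3
G(8) = mex({0, 1, 2}) = 3
G(9) = mex({0, 2}) = 1
G(10) = mex({0, 2, 3}) = 1
G(11) = mex({0, 3}) = 1
G(12) = mex({1, 3}) = 0
G(13) = mex({0, 1, 2, 3}) = 4
G(14) = mex({0, 1, 2}) = 3
G(15) = mex({0, 1, 2}) = 3
G(16) = mex({0, 1, 2, 4}) = 3
G(17) = mex({0, 1, 3, 4}) = 2
G(18) = mex({0, 1, 3, 4}) = 2
G(19) = mex({0, 1, 3, 5}) = 2
G(20) = mex({0, 1, 2, 3, 5}) = 4
G(21) = mex({0, 1, 2, 3, 5}) = 4
G(22) = mex({1, 2, 6}) = 0
G(23) = mex({0, 1, 2, 3, 4, 6}) = 5
G(24) = mex({0, 1, 2, 3, 4}) = 5
G(25) = mex({0, 1, 3, 4, 7}) = 2
G(26) = mex({0, 1, 3, 4, 5, 7}) = 2
G(27) = mex({0, 1, 3, 5}) = 2
G(28) = mex({0, 1, 2, 5}) = 3
G(29) = mex({0, 1, 2, 4, 5, 6}) = 3
G(30) = mex({1, 2, 4, 6}) = 0
G(31) = mex({0, 1, 2, 3, 4, 6}) = 5
G(32) = mex({1, 2, 3, 4, 7}) = 0
G(33) = mex({0, 3, 7}) = 1
Therefore G(33) = 1.

1


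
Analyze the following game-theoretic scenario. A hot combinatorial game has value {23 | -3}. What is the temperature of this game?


The game is {23 | -3}, a switch {a | b} with numbers a > b.
Cooling {a | b} by t gives {a - t | b + t}, which stops being hot when a - t = b + t, i.e. at t = (a - b)/2. So the temperature of a switch is (a - b)/2.
Temperature = (Left option - Right option) / 2
= (23 - (-3)) / 2
= 26 / 2
= 13

13


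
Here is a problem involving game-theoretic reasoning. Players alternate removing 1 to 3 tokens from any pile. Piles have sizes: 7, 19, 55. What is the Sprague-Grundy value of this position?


Subtraction set: {1, 2, 3}
For this subtraction set, G(n) = n mod 4 (period = max + 1 = 4).
Pile 1 (size 7): G(7) = 7 mod 4 = 3
Pile 2 (size 19): G(19) = 19 mod 4 = 3
Pile 3 (size 55): G(55) = 55 mod 4 = 3
Total Grundy value = XOR of all: 3 XOR 3 XOR 3 = 3

3


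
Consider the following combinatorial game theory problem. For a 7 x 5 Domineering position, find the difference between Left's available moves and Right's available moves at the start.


Board is 7 x 5 (rows x cols).
Left (vertical) placements: (rows-1) * cols = 6 * 5 = 30
Right (horizontal) placements: rows * (cols-1) = 7 * 4 = 28
Advantage = Left - Right = 30 - 28 = 2

2


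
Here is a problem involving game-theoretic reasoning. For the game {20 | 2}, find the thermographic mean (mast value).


Game = {20 | 2}, a switch {a | b} with numbers a > b.
Its thermograph has left wall a - t and right wall b + t, which meet at t = (a - b)/2, where both equal (a + b)/2. So the mast (mean value) is at (a + b)/2.
Mean = (20 + (2))/2 = 22/2 = 11

11


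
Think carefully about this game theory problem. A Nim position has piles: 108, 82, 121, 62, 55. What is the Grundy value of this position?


We need the XOR (exclusive or) of all pile sizes.
After XOR-ing pile 1 (size 108): 0 XOR 108 = 108
After XOR-ing pile 2 (size 82): 108 XOR 82 = 62
After XOR-ing pile 3 (size 121): 62 XOR 121 = 71
After XOR-ing pile 4 (size 62): 71 XOR 62 = 121
After XOR-ing pile 5 (size 55): 121 XOR 55 = 78
The Nim-value of this position is 78.

78


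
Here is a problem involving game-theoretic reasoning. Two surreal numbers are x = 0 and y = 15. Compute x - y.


x = 0, y = 15
x - y = 0 - 15 = -15

-15


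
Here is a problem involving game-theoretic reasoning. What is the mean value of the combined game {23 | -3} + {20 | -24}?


G1 = {23 | -3}, G2 = {20 | -24}
Each is a switch {a | b} with numbers a > b; its mean value is (a + b)/2, and mean value is additive over game sums: m(G1 + G2) = m(G1) + m(G2).
Mean of G1 = (23 + (-3))/2 = 20/2 = 10
Mean of G2 = (20 + (-24))/2 = -4/2 = -2
Mean of G1 + G2 = 10 + -2 = 8

8


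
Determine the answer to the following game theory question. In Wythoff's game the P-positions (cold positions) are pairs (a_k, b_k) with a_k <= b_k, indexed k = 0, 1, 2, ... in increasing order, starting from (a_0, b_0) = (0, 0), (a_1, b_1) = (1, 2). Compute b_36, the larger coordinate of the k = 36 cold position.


By Wythoff's theorem, a_k = floor(k * phi) and b_k = floor(k * phi^2) = a_k + k, where phi = (1 + sqrt(5))/2 is the golden ratio.
phi = (1 + sqrt(5))/2 = 1.618034
phi^2 = phi + 1 = 2.618034
k = 36
k * phi^2 = 36 * 2.618034 = 94.249224
b_36 = floor(k * phi^2) = 94 (check: a_36 + k = 58 + 36 = 94)

94


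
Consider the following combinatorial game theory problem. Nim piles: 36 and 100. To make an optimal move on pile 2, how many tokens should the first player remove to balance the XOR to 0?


Piles: 36 and 100
Current XOR: 36 XOR 100 = 64 (non-zero, so this is an N-position).
To make the XOR zero, we need to find a move that balances the piles.
For pile 2 (size 100): target = 100 XOR 64 = 36
We reduce pile 2 from 100 to 36.
Tokens removed: 100 - 36 = 64
Verification: 36 XOR 36 = 0

64


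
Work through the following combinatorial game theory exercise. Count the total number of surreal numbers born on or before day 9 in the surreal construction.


Day 0: {|} = 0 is born. Count = 1.
Day n: the number of surreal numbers born by day n is 2^(n+1) - 1.
By day 0: 2^1 - 1 = 1
By day 1: 2^2 - 1 = 3
By day 2: 2^3 - 1 = 7
By day 3: 2^4 - 1 = 15
By day 4: 2^5 - 1 = 31
By day 5: 2^6 - 1 = 63
By day 6: 2^7 - 1 = 127
By day 7: 2^8 - 1 = 255
By day 8: 2^9 - 1 = 511
By day 9: 2^10 - 1 = 1023
By day 9: 1023 surreal numbers.

1023


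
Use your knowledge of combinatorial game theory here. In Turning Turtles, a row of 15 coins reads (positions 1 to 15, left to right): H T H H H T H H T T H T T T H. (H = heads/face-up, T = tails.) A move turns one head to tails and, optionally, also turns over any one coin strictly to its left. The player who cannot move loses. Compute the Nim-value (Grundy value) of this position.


Coins: H T H H H T H H T T H T T T H
Key fact: a single head at position k behaves exactly like a Nim heap of size k (turning it to T and optionally flipping a coin at j < k corresponds to moving the heap from k to j, or to 0), and heads combine as a disjunctive sum (two heads at the same place would cancel, matching j XOR j = 0). So the Nim-value is the XOR of the 1-indexed positions of the heads.
Face-up positions (1-indexed): [1, 3, 4, 5, 7, 8, 11, 15]
XOR 0 with 1: 0 XOR 1 = 1
XOR 1 with 3: 1 XOR 3 = 2
XOR 2 with 4: 2 XOR 4 = 6
XOR 6 with 5: 6 XOR 5 = 3
XOR 3 with 7: 3 XOR 7 = 4
XOR 4 with 8: 4 XOR 8 = 12
XOR 12 with 11: 12 XOR 11 = 7
XOR 7 with 15: 7 XOR 15 = 8
Nim-value = 8

8


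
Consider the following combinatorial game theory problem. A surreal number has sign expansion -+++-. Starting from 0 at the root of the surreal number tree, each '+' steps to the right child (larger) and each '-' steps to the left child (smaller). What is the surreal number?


Sign expansion: -+++-
Rule: track bounds (lo, hi), initially (-inf, +inf). On '+', the current value becomes lo and we move to the simplest number in (value, hi): value + 1 if hi = +inf, otherwise the midpoint (value + hi)/2. On '-', the current value becomes hi and we move to value - 1 if lo = -inf, otherwise the midpoint (lo + value)/2.
Start at 0.
Step 1: sign = -, move left. Bounds: (-inf, 0). Value = -1
Step 2: sign = +, move right. Bounds: (-1, 0). Value = -1/2
Step 3: sign = +, move right. Bounds: (-1/2, 0). Value = -1/4
Step 4: sign = +, move right. Bounds: (-1/4, 0). Value = -1/8
Step 5: sign = -, move left. Bounds: (-1/4, -1/8). Value = -3/16
The surreal number with sign expansion -+++- is -3/16.

-3/16


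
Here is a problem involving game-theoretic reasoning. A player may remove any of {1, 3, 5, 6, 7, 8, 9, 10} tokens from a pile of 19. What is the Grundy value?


The subtraction set is S = {1, 3, 5, 6, 7, 8, 9, 10}.
G(k) = mex{ G(k - s) : s in S, s <= k }. We compute iteratively: G(0) = 0.
G(1) = mex({0}) = 1
G(2) = mex({1}) = 0
G(3) = mex({0}) = 1
G(4) = mex({1}) = 0
G(5) = mex({0}) = 1
G(6) = mex({0, 1}) = 2
G(7) = mex({0, 1, 2}) = 3
G(8) = mex({0, 1, 3}) = 2
G(9) = mex({0, 1, 2}) = 3
G(10) = mex({0, 1, 3}) = 2
G(11) = mex({0, 1, 2}) = 3
G(12) = mex({0, 1, 2, 3}) = 4
G(13) = mex({0, 1, 2, 3, 4}) = 5
G(14) = mex({0, 1, 2, 3, 5}) = 4
G(15) = mex({1, 2, 3, 4}) = 0
G(16) = mex({0, 2, 3, 5}) = 1
G(17) = mex({1, 2, 3, 4}) = 0
G(18) = mex({0, 2, 3, 4, 5}) = 1
G(19) = mex({1, 2, 3, 4, 5}) = 0
Therefore G(19) = 0.

0


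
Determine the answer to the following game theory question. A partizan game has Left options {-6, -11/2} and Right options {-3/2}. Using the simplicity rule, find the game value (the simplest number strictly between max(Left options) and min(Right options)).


Left options: {-6, -11/2}, max = -11/2
Right options: {-3/2}, min = -3/2
All options are numbers and max(Left) < min(Right), so by the simplicity theorem the value is the simplest (earliest-born) number strictly between -11/2 and -3/2.
Integers -5 through -2 all lie strictly between -11/2 and -3/2.
Among integers, the simplest (lowest birthday = smallest |n|; 0 is born on day 0, +-n on day n) is -2.
No non-integer in the interval can be simpler: if x is a non-integer in the interval, then floor(x) or ceil(x) also lies in the interval (the interval contains an integer), and both are proper prefixes of x's sign expansion, i.e. born earlier. So the game value is -2.
Game value = -2

-2
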